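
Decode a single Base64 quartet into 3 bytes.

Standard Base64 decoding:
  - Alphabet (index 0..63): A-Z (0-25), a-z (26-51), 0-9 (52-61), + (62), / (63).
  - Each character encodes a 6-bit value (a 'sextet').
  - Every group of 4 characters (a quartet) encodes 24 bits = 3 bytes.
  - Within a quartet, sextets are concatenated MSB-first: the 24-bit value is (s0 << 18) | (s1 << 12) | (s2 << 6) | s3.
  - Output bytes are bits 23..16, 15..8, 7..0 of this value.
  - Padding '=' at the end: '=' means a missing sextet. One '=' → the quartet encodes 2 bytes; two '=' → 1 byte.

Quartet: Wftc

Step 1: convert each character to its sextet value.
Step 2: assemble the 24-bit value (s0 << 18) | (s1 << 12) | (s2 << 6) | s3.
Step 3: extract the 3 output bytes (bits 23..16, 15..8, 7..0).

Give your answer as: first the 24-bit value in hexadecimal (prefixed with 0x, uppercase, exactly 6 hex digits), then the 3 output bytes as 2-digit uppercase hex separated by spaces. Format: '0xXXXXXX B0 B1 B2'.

Sextets: W=22, f=31, t=45, c=28
24-bit: (22<<18) | (31<<12) | (45<<6) | 28
      = 0x580000 | 0x01F000 | 0x000B40 | 0x00001C
      = 0x59FB5C
Bytes: (v>>16)&0xFF=59, (v>>8)&0xFF=FB, v&0xFF=5C

Answer: 0x59FB5C 59 FB 5C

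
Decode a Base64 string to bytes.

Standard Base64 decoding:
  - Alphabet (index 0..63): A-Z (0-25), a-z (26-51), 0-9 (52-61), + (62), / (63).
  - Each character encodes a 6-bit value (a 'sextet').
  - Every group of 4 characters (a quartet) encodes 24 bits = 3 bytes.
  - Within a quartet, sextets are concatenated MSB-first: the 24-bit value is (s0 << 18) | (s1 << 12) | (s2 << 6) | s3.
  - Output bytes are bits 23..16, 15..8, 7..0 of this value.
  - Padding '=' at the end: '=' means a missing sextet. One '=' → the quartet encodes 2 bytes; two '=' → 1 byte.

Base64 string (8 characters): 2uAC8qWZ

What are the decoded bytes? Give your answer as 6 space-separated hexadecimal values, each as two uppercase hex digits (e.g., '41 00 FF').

Answer: DA E0 02 F2 A5 99

Derivation:
After char 0 ('2'=54): chars_in_quartet=1 acc=0x36 bytes_emitted=0
After char 1 ('u'=46): chars_in_quartet=2 acc=0xDAE bytes_emitted=0
After char 2 ('A'=0): chars_in_quartet=3 acc=0x36B80 bytes_emitted=0
After char 3 ('C'=2): chars_in_quartet=4 acc=0xDAE002 -> emit DA E0 02, reset; bytes_emitted=3
After char 4 ('8'=60): chars_in_quartet=1 acc=0x3C bytes_emitted=3
After char 5 ('q'=42): chars_in_quartet=2 acc=0xF2A bytes_emitted=3
After char 6 ('W'=22): chars_in_quartet=3 acc=0x3CA96 bytes_emitted=3
After char 7 ('Z'=25): chars_in_quartet=4 acc=0xF2A599 -> emit F2 A5 99, reset; bytes_emitted=6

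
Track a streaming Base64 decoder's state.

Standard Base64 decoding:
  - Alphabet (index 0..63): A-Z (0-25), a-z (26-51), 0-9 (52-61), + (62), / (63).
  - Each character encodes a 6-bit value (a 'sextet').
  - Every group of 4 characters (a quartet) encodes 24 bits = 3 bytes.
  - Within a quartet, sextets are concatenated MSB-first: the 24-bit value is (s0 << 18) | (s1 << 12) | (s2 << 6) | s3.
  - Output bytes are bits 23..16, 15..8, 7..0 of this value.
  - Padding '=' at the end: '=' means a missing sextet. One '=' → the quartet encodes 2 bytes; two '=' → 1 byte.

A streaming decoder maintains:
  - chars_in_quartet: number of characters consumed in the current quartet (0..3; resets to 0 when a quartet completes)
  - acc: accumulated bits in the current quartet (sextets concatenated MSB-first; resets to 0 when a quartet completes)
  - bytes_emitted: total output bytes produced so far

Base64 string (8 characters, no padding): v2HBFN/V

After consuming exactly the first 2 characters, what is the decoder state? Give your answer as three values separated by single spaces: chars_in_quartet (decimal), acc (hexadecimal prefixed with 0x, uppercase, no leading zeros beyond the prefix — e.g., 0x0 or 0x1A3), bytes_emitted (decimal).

After char 0 ('v'=47): chars_in_quartet=1 acc=0x2F bytes_emitted=0
After char 1 ('2'=54): chars_in_quartet=2 acc=0xBF6 bytes_emitted=0

Answer: 2 0xBF6 0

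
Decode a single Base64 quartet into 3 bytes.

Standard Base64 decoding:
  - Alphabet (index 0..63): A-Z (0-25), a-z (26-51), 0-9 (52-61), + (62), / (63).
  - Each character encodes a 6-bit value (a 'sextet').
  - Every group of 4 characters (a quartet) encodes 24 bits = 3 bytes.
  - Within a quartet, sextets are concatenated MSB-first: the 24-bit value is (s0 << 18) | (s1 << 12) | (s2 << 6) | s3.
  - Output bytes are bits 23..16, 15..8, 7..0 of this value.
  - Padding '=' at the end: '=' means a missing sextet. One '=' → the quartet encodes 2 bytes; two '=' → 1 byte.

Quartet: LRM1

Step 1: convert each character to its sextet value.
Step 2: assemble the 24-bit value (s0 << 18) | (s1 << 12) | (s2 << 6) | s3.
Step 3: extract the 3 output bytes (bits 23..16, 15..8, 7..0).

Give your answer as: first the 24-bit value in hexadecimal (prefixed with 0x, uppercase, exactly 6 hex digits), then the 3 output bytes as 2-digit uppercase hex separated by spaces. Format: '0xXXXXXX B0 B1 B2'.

Sextets: L=11, R=17, M=12, 1=53
24-bit: (11<<18) | (17<<12) | (12<<6) | 53
      = 0x2C0000 | 0x011000 | 0x000300 | 0x000035
      = 0x2D1335
Bytes: (v>>16)&0xFF=2D, (v>>8)&0xFF=13, v&0xFF=35

Answer: 0x2D1335 2D 13 35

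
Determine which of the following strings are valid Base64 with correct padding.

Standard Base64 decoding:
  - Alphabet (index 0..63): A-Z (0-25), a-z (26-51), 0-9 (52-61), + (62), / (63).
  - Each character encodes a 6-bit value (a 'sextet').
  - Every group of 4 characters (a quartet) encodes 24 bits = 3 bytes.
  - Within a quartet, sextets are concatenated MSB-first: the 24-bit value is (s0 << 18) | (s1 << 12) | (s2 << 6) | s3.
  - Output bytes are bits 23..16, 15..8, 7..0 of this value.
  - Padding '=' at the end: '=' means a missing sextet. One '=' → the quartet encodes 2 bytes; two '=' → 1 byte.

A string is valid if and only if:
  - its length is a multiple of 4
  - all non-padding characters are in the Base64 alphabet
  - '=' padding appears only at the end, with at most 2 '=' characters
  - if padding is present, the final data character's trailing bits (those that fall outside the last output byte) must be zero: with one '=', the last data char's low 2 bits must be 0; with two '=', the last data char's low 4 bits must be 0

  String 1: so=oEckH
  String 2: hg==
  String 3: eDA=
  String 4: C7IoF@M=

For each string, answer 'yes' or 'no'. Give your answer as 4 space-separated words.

String 1: 'so=oEckH' → invalid (bad char(s): ['=']; '=' in middle)
String 2: 'hg==' → valid
String 3: 'eDA=' → valid
String 4: 'C7IoF@M=' → invalid (bad char(s): ['@'])

Answer: no yes yes no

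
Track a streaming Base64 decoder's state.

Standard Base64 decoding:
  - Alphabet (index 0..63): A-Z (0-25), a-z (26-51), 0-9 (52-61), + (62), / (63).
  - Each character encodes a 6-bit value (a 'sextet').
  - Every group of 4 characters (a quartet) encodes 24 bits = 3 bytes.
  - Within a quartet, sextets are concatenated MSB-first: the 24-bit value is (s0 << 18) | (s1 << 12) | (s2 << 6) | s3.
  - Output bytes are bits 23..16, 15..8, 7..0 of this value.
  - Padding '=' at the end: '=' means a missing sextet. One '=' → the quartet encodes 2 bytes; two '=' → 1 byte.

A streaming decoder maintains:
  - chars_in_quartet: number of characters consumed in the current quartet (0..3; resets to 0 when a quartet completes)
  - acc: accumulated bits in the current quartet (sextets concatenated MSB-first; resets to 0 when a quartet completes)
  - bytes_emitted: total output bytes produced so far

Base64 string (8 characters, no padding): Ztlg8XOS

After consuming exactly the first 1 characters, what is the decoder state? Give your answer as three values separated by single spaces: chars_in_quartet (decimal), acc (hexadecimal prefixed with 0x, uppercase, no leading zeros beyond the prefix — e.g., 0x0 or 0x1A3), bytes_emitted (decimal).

After char 0 ('Z'=25): chars_in_quartet=1 acc=0x19 bytes_emitted=0

Answer: 1 0x19 0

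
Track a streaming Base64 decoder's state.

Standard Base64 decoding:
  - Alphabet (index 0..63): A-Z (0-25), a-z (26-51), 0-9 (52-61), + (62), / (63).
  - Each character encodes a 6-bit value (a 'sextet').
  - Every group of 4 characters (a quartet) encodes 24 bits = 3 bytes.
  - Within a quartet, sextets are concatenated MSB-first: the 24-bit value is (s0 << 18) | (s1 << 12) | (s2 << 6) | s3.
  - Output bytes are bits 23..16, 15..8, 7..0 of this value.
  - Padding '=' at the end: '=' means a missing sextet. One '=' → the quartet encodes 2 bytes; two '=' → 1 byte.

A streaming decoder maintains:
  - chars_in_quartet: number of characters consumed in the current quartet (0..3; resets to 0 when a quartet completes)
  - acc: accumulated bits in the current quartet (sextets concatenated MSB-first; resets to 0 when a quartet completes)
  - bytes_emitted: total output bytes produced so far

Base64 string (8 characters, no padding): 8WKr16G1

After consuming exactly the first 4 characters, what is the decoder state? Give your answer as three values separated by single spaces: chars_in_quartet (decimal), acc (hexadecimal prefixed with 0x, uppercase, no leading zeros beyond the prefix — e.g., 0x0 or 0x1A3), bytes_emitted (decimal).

After char 0 ('8'=60): chars_in_quartet=1 acc=0x3C bytes_emitted=0
After char 1 ('W'=22): chars_in_quartet=2 acc=0xF16 bytes_emitted=0
After char 2 ('K'=10): chars_in_quartet=3 acc=0x3C58A bytes_emitted=0
After char 3 ('r'=43): chars_in_quartet=4 acc=0xF162AB -> emit F1 62 AB, reset; bytes_emitted=3

Answer: 0 0x0 3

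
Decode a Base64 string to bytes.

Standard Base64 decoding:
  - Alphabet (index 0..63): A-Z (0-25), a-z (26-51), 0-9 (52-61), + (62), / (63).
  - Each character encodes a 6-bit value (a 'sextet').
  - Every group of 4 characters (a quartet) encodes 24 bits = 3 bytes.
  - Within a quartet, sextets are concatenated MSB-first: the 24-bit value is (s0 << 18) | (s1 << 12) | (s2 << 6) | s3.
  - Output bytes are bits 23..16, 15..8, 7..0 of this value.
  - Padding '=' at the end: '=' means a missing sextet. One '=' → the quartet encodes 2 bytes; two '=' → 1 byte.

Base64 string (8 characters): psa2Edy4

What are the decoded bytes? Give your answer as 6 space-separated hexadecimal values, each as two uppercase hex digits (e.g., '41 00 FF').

Answer: A6 C6 B6 11 DC B8

Derivation:
After char 0 ('p'=41): chars_in_quartet=1 acc=0x29 bytes_emitted=0
After char 1 ('s'=44): chars_in_quartet=2 acc=0xA6C bytes_emitted=0
After char 2 ('a'=26): chars_in_quartet=3 acc=0x29B1A bytes_emitted=0
After char 3 ('2'=54): chars_in_quartet=4 acc=0xA6C6B6 -> emit A6 C6 B6, reset; bytes_emitted=3
After char 4 ('E'=4): chars_in_quartet=1 acc=0x4 bytes_emitted=3
After char 5 ('d'=29): chars_in_quartet=2 acc=0x11D bytes_emitted=3
After char 6 ('y'=50): chars_in_quartet=3 acc=0x4772 bytes_emitted=3
After char 7 ('4'=56): chars_in_quartet=4 acc=0x11DCB8 -> emit 11 DC B8, reset; bytes_emitted=6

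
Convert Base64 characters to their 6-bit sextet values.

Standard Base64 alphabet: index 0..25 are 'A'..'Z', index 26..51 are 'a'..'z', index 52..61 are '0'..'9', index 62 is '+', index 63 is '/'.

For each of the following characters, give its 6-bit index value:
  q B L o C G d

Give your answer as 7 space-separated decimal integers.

'q': a..z range, 26 + ord('q') − ord('a') = 42
'B': A..Z range, ord('B') − ord('A') = 1
'L': A..Z range, ord('L') − ord('A') = 11
'o': a..z range, 26 + ord('o') − ord('a') = 40
'C': A..Z range, ord('C') − ord('A') = 2
'G': A..Z range, ord('G') − ord('A') = 6
'd': a..z range, 26 + ord('d') − ord('a') = 29

Answer: 42 1 11 40 2 6 29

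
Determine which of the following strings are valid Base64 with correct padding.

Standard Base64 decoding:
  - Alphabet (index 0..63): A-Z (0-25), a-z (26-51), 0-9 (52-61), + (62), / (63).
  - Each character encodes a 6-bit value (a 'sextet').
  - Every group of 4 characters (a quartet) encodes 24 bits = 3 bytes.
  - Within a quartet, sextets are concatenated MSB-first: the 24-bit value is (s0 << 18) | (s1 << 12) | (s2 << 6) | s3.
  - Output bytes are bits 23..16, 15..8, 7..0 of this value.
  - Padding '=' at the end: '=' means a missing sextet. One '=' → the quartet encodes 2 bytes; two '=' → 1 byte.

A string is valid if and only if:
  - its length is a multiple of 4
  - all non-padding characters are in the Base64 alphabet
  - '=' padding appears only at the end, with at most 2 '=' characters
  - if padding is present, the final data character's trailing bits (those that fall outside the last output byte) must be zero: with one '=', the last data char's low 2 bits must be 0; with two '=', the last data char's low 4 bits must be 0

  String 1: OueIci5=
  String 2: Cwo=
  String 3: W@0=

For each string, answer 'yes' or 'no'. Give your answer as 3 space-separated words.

Answer: no yes no

Derivation:
String 1: 'OueIci5=' → invalid (bad trailing bits)
String 2: 'Cwo=' → valid
String 3: 'W@0=' → invalid (bad char(s): ['@'])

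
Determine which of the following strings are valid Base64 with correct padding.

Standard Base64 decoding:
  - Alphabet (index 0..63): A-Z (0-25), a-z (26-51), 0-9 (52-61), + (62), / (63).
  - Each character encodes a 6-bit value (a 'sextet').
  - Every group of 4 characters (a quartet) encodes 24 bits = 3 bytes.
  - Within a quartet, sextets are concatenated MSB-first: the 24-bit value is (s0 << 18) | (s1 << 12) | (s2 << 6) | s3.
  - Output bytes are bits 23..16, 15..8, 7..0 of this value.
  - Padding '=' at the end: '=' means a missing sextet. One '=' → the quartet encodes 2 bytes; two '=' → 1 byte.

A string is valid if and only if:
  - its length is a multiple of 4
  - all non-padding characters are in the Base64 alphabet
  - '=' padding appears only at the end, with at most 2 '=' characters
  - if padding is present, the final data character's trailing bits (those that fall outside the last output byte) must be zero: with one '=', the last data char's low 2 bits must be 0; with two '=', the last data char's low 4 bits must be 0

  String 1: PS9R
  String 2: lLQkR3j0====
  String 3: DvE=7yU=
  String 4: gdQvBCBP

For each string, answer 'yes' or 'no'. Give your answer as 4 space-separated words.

String 1: 'PS9R' → valid
String 2: 'lLQkR3j0====' → invalid (4 pad chars (max 2))
String 3: 'DvE=7yU=' → invalid (bad char(s): ['=']; '=' in middle)
String 4: 'gdQvBCBP' → valid

Answer: yes no no yes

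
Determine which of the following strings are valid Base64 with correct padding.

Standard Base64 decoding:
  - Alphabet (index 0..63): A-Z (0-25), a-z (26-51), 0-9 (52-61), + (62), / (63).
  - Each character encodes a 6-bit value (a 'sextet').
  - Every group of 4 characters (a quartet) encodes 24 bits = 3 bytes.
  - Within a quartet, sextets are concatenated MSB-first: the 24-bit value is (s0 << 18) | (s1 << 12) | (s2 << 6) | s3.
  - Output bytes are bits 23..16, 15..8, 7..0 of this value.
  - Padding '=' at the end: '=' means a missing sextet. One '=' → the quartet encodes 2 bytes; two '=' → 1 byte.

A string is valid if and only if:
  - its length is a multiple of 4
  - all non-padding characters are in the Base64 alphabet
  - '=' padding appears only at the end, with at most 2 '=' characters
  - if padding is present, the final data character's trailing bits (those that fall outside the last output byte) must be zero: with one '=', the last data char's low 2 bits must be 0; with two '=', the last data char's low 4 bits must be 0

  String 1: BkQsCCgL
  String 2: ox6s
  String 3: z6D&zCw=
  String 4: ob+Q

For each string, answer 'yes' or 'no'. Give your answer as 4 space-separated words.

String 1: 'BkQsCCgL' → valid
String 2: 'ox6s' → valid
String 3: 'z6D&zCw=' → invalid (bad char(s): ['&'])
String 4: 'ob+Q' → valid

Answer: yes yes no yes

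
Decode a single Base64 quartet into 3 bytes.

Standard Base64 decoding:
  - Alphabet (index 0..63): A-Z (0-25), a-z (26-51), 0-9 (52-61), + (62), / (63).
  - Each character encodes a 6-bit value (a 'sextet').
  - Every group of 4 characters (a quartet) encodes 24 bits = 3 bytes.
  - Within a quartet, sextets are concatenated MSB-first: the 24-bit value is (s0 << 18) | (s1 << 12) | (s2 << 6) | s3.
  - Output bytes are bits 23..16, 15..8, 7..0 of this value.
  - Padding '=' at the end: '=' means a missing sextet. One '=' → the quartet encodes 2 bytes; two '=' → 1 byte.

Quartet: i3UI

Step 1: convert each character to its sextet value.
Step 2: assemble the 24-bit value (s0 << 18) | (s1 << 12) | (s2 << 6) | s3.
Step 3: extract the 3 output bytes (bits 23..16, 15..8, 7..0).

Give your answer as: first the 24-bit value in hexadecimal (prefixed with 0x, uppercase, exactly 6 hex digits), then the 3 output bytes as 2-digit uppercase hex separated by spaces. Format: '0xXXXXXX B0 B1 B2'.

Sextets: i=34, 3=55, U=20, I=8
24-bit: (34<<18) | (55<<12) | (20<<6) | 8
      = 0x880000 | 0x037000 | 0x000500 | 0x000008
      = 0x8B7508
Bytes: (v>>16)&0xFF=8B, (v>>8)&0xFF=75, v&0xFF=08

Answer: 0x8B7508 8B 75 08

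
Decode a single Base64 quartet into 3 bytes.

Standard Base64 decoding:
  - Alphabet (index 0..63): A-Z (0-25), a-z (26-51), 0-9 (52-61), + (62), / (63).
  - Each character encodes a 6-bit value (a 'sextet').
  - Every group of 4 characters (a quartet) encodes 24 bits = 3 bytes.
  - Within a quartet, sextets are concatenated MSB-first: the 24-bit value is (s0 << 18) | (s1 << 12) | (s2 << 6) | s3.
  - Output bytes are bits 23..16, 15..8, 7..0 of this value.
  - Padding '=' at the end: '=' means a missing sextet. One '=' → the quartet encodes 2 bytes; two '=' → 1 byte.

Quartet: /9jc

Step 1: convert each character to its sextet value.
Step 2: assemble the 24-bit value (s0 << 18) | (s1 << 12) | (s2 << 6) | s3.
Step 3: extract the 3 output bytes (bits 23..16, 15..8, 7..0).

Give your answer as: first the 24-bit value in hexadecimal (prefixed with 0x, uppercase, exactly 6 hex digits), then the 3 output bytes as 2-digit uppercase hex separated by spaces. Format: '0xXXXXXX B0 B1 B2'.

Sextets: /=63, 9=61, j=35, c=28
24-bit: (63<<18) | (61<<12) | (35<<6) | 28
      = 0xFC0000 | 0x03D000 | 0x0008C0 | 0x00001C
      = 0xFFD8DC
Bytes: (v>>16)&0xFF=FF, (v>>8)&0xFF=D8, v&0xFF=DC

Answer: 0xFFD8DC FF D8 DC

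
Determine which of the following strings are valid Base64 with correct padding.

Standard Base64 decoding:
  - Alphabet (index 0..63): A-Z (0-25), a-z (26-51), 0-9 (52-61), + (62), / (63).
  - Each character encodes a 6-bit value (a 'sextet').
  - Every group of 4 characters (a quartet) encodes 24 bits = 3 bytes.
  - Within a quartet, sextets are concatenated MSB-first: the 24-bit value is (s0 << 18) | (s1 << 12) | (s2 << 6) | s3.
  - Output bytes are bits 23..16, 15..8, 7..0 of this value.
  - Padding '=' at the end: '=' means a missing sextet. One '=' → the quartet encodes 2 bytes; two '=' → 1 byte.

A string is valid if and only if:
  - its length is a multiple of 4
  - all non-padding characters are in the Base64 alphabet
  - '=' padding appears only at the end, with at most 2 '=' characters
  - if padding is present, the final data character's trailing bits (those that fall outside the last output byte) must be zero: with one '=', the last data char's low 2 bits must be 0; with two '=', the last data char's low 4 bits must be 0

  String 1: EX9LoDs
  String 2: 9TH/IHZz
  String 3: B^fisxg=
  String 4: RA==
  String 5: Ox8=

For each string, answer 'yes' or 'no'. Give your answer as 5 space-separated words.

Answer: no yes no yes yes

Derivation:
String 1: 'EX9LoDs' → invalid (len=7 not mult of 4)
String 2: '9TH/IHZz' → valid
String 3: 'B^fisxg=' → invalid (bad char(s): ['^'])
String 4: 'RA==' → valid
String 5: 'Ox8=' → valid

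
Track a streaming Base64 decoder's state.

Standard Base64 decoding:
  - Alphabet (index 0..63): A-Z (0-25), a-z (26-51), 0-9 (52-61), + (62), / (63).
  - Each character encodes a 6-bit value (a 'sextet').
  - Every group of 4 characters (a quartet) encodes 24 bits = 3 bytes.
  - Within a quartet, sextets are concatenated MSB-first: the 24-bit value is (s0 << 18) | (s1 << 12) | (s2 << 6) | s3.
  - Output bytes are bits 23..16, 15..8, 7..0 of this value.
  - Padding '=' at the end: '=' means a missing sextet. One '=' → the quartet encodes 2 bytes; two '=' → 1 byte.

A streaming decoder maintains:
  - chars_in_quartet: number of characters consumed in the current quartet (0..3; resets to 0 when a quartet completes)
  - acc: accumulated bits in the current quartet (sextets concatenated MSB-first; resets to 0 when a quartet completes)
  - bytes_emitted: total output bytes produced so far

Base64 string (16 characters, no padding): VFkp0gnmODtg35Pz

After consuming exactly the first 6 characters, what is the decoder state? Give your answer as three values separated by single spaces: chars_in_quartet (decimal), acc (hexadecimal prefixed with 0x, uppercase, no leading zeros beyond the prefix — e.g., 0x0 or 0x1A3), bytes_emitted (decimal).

After char 0 ('V'=21): chars_in_quartet=1 acc=0x15 bytes_emitted=0
After char 1 ('F'=5): chars_in_quartet=2 acc=0x545 bytes_emitted=0
After char 2 ('k'=36): chars_in_quartet=3 acc=0x15164 bytes_emitted=0
After char 3 ('p'=41): chars_in_quartet=4 acc=0x545929 -> emit 54 59 29, reset; bytes_emitted=3
After char 4 ('0'=52): chars_in_quartet=1 acc=0x34 bytes_emitted=3
After char 5 ('g'=32): chars_in_quartet=2 acc=0xD20 bytes_emitted=3

Answer: 2 0xD20 3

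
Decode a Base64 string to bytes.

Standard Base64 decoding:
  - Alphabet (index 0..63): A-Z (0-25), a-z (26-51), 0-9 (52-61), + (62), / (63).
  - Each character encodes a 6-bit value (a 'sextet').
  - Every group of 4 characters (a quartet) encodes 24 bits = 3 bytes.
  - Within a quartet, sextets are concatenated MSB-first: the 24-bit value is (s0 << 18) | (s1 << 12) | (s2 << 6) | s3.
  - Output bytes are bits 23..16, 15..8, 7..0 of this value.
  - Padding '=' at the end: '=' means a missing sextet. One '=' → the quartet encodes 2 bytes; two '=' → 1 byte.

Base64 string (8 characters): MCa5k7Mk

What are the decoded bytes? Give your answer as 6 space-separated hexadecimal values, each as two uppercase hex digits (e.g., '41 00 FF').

Answer: 30 26 B9 93 B3 24

Derivation:
After char 0 ('M'=12): chars_in_quartet=1 acc=0xC bytes_emitted=0
After char 1 ('C'=2): chars_in_quartet=2 acc=0x302 bytes_emitted=0
After char 2 ('a'=26): chars_in_quartet=3 acc=0xC09A bytes_emitted=0
After char 3 ('5'=57): chars_in_quartet=4 acc=0x3026B9 -> emit 30 26 B9, reset; bytes_emitted=3
After char 4 ('k'=36): chars_in_quartet=1 acc=0x24 bytes_emitted=3
After char 5 ('7'=59): chars_in_quartet=2 acc=0x93B bytes_emitted=3
After char 6 ('M'=12): chars_in_quartet=3 acc=0x24ECC bytes_emitted=3
After char 7 ('k'=36): chars_in_quartet=4 acc=0x93B324 -> emit 93 B3 24, reset; bytes_emitted=6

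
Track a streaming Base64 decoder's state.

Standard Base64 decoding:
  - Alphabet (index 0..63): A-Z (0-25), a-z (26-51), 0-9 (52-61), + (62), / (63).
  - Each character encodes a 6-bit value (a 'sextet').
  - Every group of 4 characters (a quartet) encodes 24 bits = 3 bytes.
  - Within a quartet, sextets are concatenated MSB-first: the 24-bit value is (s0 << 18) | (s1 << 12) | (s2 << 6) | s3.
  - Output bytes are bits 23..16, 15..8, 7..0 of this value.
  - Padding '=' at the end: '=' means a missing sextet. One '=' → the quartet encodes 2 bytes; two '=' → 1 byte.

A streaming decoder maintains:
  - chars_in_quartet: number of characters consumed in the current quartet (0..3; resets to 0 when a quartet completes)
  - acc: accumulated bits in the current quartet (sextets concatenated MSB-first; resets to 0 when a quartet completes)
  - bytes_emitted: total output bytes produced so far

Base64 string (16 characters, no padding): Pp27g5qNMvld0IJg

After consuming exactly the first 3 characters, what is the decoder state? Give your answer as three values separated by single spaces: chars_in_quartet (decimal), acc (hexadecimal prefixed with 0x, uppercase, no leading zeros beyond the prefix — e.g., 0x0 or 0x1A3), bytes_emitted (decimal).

Answer: 3 0xFA76 0

Derivation:
After char 0 ('P'=15): chars_in_quartet=1 acc=0xF bytes_emitted=0
After char 1 ('p'=41): chars_in_quartet=2 acc=0x3E9 bytes_emitted=0
After char 2 ('2'=54): chars_in_quartet=3 acc=0xFA76 bytes_emitted=0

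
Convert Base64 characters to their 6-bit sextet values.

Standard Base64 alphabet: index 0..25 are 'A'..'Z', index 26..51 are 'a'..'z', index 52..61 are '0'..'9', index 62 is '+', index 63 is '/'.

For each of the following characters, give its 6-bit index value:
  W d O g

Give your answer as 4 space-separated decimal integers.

Answer: 22 29 14 32

Derivation:
'W': A..Z range, ord('W') − ord('A') = 22
'd': a..z range, 26 + ord('d') − ord('a') = 29
'O': A..Z range, ord('O') − ord('A') = 14
'g': a..z range, 26 + ord('g') − ord('a') = 32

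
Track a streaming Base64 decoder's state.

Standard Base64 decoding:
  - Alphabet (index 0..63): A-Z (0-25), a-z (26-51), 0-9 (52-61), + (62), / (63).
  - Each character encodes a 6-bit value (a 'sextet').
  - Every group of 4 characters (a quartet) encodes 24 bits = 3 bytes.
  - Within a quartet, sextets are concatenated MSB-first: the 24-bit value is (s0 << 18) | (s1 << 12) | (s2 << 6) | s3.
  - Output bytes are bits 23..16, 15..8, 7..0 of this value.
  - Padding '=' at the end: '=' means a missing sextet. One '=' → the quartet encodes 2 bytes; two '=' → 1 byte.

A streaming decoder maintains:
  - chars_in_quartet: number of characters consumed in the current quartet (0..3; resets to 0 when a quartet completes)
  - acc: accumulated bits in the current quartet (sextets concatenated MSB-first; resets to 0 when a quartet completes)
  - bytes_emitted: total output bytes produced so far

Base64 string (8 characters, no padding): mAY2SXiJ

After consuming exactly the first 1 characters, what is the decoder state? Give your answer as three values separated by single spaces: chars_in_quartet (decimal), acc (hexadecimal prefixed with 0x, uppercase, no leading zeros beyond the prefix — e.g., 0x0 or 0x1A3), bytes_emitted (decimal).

Answer: 1 0x26 0

Derivation:
After char 0 ('m'=38): chars_in_quartet=1 acc=0x26 bytes_emitted=0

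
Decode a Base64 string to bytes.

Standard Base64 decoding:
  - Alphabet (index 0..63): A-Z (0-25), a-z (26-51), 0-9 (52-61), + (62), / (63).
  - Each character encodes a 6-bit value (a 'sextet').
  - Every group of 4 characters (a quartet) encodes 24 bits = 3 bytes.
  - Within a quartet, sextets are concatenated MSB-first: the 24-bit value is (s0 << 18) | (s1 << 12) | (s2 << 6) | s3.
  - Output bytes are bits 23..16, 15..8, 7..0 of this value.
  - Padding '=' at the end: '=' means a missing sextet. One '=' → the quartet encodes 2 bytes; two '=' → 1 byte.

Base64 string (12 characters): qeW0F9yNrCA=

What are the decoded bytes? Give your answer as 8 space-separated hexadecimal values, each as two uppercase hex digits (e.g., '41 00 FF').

After char 0 ('q'=42): chars_in_quartet=1 acc=0x2A bytes_emitted=0
After char 1 ('e'=30): chars_in_quartet=2 acc=0xA9E bytes_emitted=0
After char 2 ('W'=22): chars_in_quartet=3 acc=0x2A796 bytes_emitted=0
After char 3 ('0'=52): chars_in_quartet=4 acc=0xA9E5B4 -> emit A9 E5 B4, reset; bytes_emitted=3
After char 4 ('F'=5): chars_in_quartet=1 acc=0x5 bytes_emitted=3
After char 5 ('9'=61): chars_in_quartet=2 acc=0x17D bytes_emitted=3
After char 6 ('y'=50): chars_in_quartet=3 acc=0x5F72 bytes_emitted=3
After char 7 ('N'=13): chars_in_quartet=4 acc=0x17DC8D -> emit 17 DC 8D, reset; bytes_emitted=6
After char 8 ('r'=43): chars_in_quartet=1 acc=0x2B bytes_emitted=6
After char 9 ('C'=2): chars_in_quartet=2 acc=0xAC2 bytes_emitted=6
After char 10 ('A'=0): chars_in_quartet=3 acc=0x2B080 bytes_emitted=6
Padding '=': partial quartet acc=0x2B080 -> emit AC 20; bytes_emitted=8

Answer: A9 E5 B4 17 DC 8D AC 20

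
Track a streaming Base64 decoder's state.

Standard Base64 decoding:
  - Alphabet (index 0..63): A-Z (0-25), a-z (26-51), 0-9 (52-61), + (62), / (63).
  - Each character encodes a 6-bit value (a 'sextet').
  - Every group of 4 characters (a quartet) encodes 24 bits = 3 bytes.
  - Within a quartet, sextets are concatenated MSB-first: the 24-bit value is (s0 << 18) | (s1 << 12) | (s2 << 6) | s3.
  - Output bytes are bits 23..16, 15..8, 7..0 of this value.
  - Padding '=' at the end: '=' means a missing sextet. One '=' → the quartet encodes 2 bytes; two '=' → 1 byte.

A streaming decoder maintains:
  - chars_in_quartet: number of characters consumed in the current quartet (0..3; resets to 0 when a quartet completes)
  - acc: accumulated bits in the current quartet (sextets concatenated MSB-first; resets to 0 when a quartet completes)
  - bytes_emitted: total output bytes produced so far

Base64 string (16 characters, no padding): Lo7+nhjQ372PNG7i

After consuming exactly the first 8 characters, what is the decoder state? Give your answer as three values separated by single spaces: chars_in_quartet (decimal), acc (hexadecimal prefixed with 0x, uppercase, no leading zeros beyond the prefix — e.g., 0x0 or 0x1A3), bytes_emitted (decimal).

Answer: 0 0x0 6

Derivation:
After char 0 ('L'=11): chars_in_quartet=1 acc=0xB bytes_emitted=0
After char 1 ('o'=40): chars_in_quartet=2 acc=0x2E8 bytes_emitted=0
After char 2 ('7'=59): chars_in_quartet=3 acc=0xBA3B bytes_emitted=0
After char 3 ('+'=62): chars_in_quartet=4 acc=0x2E8EFE -> emit 2E 8E FE, reset; bytes_emitted=3
After char 4 ('n'=39): chars_in_quartet=1 acc=0x27 bytes_emitted=3
After char 5 ('h'=33): chars_in_quartet=2 acc=0x9E1 bytes_emitted=3
After char 6 ('j'=35): chars_in_quartet=3 acc=0x27863 bytes_emitted=3
After char 7 ('Q'=16): chars_in_quartet=4 acc=0x9E18D0 -> emit 9E 18 D0, reset; bytes_emitted=6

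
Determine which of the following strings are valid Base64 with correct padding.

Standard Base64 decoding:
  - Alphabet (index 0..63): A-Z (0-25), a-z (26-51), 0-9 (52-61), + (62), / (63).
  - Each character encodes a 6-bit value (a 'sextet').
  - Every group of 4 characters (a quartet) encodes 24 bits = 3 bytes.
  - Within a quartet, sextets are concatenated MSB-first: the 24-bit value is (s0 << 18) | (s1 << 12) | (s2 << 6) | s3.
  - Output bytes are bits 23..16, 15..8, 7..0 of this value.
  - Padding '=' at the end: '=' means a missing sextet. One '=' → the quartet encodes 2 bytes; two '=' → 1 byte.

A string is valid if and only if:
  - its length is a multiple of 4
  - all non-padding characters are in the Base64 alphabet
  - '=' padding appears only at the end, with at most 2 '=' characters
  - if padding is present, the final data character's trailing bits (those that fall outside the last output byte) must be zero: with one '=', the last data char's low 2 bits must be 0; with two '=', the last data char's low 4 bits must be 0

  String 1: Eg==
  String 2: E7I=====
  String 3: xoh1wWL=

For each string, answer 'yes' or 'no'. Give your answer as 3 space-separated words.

Answer: yes no no

Derivation:
String 1: 'Eg==' → valid
String 2: 'E7I=====' → invalid (5 pad chars (max 2))
String 3: 'xoh1wWL=' → invalid (bad trailing bits)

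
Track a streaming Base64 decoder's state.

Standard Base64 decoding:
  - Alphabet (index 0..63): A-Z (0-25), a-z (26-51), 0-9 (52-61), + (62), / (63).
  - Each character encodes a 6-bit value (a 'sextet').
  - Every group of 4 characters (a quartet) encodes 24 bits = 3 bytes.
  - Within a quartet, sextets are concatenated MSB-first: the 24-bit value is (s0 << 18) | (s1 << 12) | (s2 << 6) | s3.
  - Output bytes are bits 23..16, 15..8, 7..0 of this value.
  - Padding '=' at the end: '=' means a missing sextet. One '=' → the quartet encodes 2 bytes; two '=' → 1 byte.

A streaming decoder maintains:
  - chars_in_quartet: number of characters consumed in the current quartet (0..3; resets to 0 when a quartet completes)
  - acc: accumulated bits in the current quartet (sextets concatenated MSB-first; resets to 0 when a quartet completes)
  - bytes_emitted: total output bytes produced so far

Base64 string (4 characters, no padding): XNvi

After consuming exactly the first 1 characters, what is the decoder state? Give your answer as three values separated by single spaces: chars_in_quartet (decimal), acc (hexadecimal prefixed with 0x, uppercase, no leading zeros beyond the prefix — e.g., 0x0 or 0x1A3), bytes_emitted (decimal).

Answer: 1 0x17 0

Derivation:
After char 0 ('X'=23): chars_in_quartet=1 acc=0x17 bytes_emitted=0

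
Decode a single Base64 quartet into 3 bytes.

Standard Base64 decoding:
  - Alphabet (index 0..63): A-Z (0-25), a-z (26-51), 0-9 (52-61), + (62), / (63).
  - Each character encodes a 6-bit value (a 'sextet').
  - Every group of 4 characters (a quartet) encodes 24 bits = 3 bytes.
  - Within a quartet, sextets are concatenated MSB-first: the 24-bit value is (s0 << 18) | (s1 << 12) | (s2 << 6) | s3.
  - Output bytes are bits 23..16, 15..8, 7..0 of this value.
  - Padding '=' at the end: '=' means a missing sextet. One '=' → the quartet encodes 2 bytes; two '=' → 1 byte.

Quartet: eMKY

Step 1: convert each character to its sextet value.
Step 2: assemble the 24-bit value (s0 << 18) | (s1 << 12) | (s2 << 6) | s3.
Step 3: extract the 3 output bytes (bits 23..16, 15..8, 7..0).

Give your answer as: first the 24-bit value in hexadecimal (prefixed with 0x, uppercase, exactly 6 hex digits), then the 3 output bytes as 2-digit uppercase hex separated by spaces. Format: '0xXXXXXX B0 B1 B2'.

Answer: 0x78C298 78 C2 98

Derivation:
Sextets: e=30, M=12, K=10, Y=24
24-bit: (30<<18) | (12<<12) | (10<<6) | 24
      = 0x780000 | 0x00C000 | 0x000280 | 0x000018
      = 0x78C298
Bytes: (v>>16)&0xFF=78, (v>>8)&0xFF=C2, v&0xFF=98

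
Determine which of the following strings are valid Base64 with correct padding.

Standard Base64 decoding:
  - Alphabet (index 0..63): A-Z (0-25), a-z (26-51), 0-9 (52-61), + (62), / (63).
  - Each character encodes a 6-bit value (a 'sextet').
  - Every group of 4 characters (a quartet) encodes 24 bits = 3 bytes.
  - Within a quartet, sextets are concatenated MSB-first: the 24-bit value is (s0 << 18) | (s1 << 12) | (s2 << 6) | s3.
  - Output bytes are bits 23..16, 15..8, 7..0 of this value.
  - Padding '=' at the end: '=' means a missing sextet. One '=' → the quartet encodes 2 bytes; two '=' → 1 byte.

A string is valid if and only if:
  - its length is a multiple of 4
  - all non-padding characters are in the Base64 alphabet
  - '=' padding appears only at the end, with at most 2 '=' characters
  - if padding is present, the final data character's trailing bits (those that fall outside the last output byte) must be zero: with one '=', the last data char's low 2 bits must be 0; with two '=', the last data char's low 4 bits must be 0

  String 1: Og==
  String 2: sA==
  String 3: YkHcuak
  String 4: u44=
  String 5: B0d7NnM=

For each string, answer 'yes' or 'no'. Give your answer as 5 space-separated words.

String 1: 'Og==' → valid
String 2: 'sA==' → valid
String 3: 'YkHcuak' → invalid (len=7 not mult of 4)
String 4: 'u44=' → valid
String 5: 'B0d7NnM=' → valid

Answer: yes yes no yes yes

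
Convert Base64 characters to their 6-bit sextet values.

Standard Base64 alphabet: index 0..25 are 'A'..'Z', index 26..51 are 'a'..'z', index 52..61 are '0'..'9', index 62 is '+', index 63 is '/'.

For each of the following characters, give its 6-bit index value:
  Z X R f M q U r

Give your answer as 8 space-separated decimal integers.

'Z': A..Z range, ord('Z') − ord('A') = 25
'X': A..Z range, ord('X') − ord('A') = 23
'R': A..Z range, ord('R') − ord('A') = 17
'f': a..z range, 26 + ord('f') − ord('a') = 31
'M': A..Z range, ord('M') − ord('A') = 12
'q': a..z range, 26 + ord('q') − ord('a') = 42
'U': A..Z range, ord('U') − ord('A') = 20
'r': a..z range, 26 + ord('r') − ord('a') = 43

Answer: 25 23 17 31 12 42 20 43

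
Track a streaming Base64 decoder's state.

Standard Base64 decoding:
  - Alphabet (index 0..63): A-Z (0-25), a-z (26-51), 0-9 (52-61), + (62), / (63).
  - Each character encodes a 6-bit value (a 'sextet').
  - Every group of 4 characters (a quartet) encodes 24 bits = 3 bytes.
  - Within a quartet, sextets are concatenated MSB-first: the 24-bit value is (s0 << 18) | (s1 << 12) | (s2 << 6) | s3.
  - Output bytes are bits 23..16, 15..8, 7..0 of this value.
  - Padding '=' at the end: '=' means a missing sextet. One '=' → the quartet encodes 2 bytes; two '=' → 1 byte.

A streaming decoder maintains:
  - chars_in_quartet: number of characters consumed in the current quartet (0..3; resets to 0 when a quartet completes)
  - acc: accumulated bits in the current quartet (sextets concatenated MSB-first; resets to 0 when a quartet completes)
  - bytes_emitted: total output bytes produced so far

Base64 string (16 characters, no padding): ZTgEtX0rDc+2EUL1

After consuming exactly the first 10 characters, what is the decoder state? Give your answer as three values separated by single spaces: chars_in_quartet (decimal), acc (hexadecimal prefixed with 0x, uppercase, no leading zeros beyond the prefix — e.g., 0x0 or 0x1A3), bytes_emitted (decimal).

After char 0 ('Z'=25): chars_in_quartet=1 acc=0x19 bytes_emitted=0
After char 1 ('T'=19): chars_in_quartet=2 acc=0x653 bytes_emitted=0
After char 2 ('g'=32): chars_in_quartet=3 acc=0x194E0 bytes_emitted=0
After char 3 ('E'=4): chars_in_quartet=4 acc=0x653804 -> emit 65 38 04, reset; bytes_emitted=3
After char 4 ('t'=45): chars_in_quartet=1 acc=0x2D bytes_emitted=3
After char 5 ('X'=23): chars_in_quartet=2 acc=0xB57 bytes_emitted=3
After char 6 ('0'=52): chars_in_quartet=3 acc=0x2D5F4 bytes_emitted=3
After char 7 ('r'=43): chars_in_quartet=4 acc=0xB57D2B -> emit B5 7D 2B, reset; bytes_emitted=6
After char 8 ('D'=3): chars_in_quartet=1 acc=0x3 bytes_emitted=6
After char 9 ('c'=28): chars_in_quartet=2 acc=0xDC bytes_emitted=6

Answer: 2 0xDC 6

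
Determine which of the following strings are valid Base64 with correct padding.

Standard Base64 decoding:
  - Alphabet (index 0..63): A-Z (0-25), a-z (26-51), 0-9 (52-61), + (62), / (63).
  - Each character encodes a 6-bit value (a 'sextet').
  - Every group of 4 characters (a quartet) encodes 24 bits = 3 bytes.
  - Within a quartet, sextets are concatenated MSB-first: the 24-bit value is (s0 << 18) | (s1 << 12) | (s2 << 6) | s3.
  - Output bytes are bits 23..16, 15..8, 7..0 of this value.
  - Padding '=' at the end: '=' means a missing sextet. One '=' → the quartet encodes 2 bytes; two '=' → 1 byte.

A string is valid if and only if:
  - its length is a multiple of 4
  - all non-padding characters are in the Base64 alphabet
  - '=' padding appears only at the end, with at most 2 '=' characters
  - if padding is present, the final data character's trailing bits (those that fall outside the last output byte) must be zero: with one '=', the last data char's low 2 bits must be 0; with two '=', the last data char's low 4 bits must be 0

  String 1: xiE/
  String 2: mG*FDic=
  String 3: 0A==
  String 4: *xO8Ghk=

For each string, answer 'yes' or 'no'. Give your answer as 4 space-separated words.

Answer: yes no yes no

Derivation:
String 1: 'xiE/' → valid
String 2: 'mG*FDic=' → invalid (bad char(s): ['*'])
String 3: '0A==' → valid
String 4: '*xO8Ghk=' → invalid (bad char(s): ['*'])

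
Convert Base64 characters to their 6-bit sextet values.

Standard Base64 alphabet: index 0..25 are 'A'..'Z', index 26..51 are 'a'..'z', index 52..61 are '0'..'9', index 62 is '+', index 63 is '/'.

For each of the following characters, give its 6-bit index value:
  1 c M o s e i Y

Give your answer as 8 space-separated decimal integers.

Answer: 53 28 12 40 44 30 34 24

Derivation:
'1': 0..9 range, 52 + ord('1') − ord('0') = 53
'c': a..z range, 26 + ord('c') − ord('a') = 28
'M': A..Z range, ord('M') − ord('A') = 12
'o': a..z range, 26 + ord('o') − ord('a') = 40
's': a..z range, 26 + ord('s') − ord('a') = 44
'e': a..z range, 26 + ord('e') − ord('a') = 30
'i': a..z range, 26 + ord('i') − ord('a') = 34
'Y': A..Z range, ord('Y') − ord('A') = 24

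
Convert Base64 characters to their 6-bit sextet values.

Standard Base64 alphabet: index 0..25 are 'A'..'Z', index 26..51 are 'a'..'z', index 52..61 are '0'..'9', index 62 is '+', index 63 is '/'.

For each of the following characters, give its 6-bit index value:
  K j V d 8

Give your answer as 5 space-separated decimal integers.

Answer: 10 35 21 29 60

Derivation:
'K': A..Z range, ord('K') − ord('A') = 10
'j': a..z range, 26 + ord('j') − ord('a') = 35
'V': A..Z range, ord('V') − ord('A') = 21
'd': a..z range, 26 + ord('d') − ord('a') = 29
'8': 0..9 range, 52 + ord('8') − ord('0') = 60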